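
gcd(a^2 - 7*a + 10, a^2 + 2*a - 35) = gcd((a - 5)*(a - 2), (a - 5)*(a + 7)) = a - 5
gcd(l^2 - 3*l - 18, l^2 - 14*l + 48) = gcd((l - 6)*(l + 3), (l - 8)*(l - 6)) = l - 6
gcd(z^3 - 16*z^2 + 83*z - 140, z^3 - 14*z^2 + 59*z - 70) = z^2 - 12*z + 35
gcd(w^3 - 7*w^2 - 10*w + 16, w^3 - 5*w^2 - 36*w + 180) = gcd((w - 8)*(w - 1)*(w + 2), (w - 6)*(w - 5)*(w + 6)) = 1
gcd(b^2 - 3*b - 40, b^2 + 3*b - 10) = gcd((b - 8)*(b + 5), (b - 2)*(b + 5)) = b + 5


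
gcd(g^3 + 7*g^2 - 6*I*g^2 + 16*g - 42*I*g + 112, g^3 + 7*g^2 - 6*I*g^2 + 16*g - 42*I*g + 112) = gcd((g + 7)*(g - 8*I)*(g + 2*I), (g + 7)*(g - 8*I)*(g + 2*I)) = g^3 + g^2*(7 - 6*I) + g*(16 - 42*I) + 112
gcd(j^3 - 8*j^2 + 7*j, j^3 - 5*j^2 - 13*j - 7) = j - 7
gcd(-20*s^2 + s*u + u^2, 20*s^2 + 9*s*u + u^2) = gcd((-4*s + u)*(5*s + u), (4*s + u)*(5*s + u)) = 5*s + u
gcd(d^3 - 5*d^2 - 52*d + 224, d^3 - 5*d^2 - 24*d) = d - 8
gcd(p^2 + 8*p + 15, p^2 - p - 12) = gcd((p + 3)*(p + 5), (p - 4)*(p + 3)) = p + 3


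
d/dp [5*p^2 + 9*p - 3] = 10*p + 9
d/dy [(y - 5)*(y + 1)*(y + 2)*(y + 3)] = 4*y^3 + 3*y^2 - 38*y - 49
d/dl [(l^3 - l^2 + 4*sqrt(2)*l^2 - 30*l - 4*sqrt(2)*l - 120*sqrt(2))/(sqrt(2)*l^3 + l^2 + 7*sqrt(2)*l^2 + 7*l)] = (-7*l^4 + 8*sqrt(2)*l^4 + 30*l^3 + 60*sqrt(2)*l^3 + 242*sqrt(2)*l^2 + 799*l^2 + 240*sqrt(2)*l + 3360*l + 840*sqrt(2))/(l^2*(2*l^4 + 2*sqrt(2)*l^3 + 28*l^3 + 28*sqrt(2)*l^2 + 99*l^2 + 14*l + 98*sqrt(2)*l + 49))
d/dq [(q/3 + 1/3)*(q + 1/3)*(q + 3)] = q^2 + 26*q/9 + 13/9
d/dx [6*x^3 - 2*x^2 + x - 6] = 18*x^2 - 4*x + 1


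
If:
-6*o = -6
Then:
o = 1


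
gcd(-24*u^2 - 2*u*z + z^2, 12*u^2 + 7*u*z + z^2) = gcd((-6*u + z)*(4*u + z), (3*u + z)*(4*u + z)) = 4*u + z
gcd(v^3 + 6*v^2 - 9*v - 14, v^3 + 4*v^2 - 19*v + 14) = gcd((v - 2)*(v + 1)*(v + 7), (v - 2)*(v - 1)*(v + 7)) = v^2 + 5*v - 14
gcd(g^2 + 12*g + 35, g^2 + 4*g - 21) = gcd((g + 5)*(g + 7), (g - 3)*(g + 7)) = g + 7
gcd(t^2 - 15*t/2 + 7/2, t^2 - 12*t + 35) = t - 7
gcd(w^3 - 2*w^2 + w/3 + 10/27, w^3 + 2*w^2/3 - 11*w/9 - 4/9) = w + 1/3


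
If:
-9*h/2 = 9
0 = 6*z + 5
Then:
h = -2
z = -5/6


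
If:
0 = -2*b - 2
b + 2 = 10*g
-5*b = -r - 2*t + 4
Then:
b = -1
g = 1/10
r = -2*t - 1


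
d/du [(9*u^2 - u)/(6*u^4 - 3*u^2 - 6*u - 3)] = (2*u*(9*u - 1)*(-4*u^3 + u + 1) + (1 - 18*u)*(-2*u^4 + u^2 + 2*u + 1))/(3*(-2*u^4 + u^2 + 2*u + 1)^2)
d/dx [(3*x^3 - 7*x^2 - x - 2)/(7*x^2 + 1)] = (21*x^4 + 16*x^2 + 14*x - 1)/(49*x^4 + 14*x^2 + 1)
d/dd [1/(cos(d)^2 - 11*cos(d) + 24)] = (2*cos(d) - 11)*sin(d)/(cos(d)^2 - 11*cos(d) + 24)^2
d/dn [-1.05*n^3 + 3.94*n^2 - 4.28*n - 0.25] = -3.15*n^2 + 7.88*n - 4.28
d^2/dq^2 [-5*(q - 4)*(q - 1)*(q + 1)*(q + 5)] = -60*q^2 - 30*q + 210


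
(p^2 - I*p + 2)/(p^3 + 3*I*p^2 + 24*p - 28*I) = (p + I)/(p^2 + 5*I*p + 14)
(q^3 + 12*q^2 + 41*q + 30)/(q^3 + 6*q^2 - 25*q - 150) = (q + 1)/(q - 5)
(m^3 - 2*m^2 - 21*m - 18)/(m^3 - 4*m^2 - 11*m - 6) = (m + 3)/(m + 1)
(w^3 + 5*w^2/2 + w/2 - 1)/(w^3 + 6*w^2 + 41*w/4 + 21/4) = 2*(2*w^2 + 3*w - 2)/(4*w^2 + 20*w + 21)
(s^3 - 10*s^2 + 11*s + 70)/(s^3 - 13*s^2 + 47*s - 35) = (s + 2)/(s - 1)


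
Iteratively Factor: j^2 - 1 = (j + 1)*(j - 1)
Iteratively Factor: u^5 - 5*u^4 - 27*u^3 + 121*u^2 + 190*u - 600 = (u + 4)*(u^4 - 9*u^3 + 9*u^2 + 85*u - 150) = (u - 5)*(u + 4)*(u^3 - 4*u^2 - 11*u + 30) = (u - 5)*(u + 3)*(u + 4)*(u^2 - 7*u + 10) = (u - 5)*(u - 2)*(u + 3)*(u + 4)*(u - 5)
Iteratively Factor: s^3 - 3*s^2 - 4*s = (s - 4)*(s^2 + s) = s*(s - 4)*(s + 1)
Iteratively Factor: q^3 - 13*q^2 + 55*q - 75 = (q - 5)*(q^2 - 8*q + 15) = (q - 5)^2*(q - 3)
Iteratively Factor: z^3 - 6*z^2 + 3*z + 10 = (z + 1)*(z^2 - 7*z + 10) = (z - 5)*(z + 1)*(z - 2)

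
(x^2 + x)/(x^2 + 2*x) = (x + 1)/(x + 2)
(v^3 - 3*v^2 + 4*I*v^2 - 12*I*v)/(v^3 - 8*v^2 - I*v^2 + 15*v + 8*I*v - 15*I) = v*(v + 4*I)/(v^2 - v*(5 + I) + 5*I)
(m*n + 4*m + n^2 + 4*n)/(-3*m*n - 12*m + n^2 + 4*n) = (-m - n)/(3*m - n)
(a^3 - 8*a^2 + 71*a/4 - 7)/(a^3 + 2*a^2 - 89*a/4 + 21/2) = (a - 4)/(a + 6)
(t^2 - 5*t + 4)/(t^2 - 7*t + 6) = (t - 4)/(t - 6)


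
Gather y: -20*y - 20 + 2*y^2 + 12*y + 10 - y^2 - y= y^2 - 9*y - 10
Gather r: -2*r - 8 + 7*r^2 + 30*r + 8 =7*r^2 + 28*r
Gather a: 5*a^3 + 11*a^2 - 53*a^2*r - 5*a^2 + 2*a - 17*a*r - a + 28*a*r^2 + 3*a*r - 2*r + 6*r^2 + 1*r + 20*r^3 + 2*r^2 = 5*a^3 + a^2*(6 - 53*r) + a*(28*r^2 - 14*r + 1) + 20*r^3 + 8*r^2 - r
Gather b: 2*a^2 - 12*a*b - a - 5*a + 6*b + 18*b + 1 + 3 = 2*a^2 - 6*a + b*(24 - 12*a) + 4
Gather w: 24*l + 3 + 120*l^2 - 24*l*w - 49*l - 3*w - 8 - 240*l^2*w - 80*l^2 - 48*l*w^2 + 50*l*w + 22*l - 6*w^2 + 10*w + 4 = 40*l^2 - 3*l + w^2*(-48*l - 6) + w*(-240*l^2 + 26*l + 7) - 1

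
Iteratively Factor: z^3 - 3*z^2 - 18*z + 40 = (z - 2)*(z^2 - z - 20) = (z - 2)*(z + 4)*(z - 5)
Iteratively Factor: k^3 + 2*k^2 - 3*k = (k)*(k^2 + 2*k - 3) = k*(k + 3)*(k - 1)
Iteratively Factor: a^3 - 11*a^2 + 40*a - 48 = (a - 4)*(a^2 - 7*a + 12) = (a - 4)^2*(a - 3)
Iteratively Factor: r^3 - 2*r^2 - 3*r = (r)*(r^2 - 2*r - 3) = r*(r - 3)*(r + 1)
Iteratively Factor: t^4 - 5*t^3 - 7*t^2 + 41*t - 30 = (t - 2)*(t^3 - 3*t^2 - 13*t + 15) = (t - 2)*(t - 1)*(t^2 - 2*t - 15) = (t - 5)*(t - 2)*(t - 1)*(t + 3)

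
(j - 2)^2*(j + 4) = j^3 - 12*j + 16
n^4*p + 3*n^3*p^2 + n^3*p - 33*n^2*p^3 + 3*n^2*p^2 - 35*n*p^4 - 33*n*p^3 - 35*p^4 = (n - 5*p)*(n + p)*(n + 7*p)*(n*p + p)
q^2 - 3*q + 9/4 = (q - 3/2)^2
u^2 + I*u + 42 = (u - 6*I)*(u + 7*I)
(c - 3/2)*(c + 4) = c^2 + 5*c/2 - 6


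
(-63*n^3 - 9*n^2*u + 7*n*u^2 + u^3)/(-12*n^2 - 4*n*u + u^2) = (63*n^3 + 9*n^2*u - 7*n*u^2 - u^3)/(12*n^2 + 4*n*u - u^2)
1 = 1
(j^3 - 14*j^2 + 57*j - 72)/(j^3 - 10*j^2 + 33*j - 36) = (j - 8)/(j - 4)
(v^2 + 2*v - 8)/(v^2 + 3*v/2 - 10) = 2*(v - 2)/(2*v - 5)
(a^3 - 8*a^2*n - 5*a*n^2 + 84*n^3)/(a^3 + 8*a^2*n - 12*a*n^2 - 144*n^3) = (a^2 - 4*a*n - 21*n^2)/(a^2 + 12*a*n + 36*n^2)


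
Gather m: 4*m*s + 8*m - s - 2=m*(4*s + 8) - s - 2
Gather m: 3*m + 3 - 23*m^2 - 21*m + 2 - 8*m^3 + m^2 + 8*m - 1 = -8*m^3 - 22*m^2 - 10*m + 4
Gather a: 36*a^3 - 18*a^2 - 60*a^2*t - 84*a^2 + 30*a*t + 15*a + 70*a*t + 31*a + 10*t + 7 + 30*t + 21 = 36*a^3 + a^2*(-60*t - 102) + a*(100*t + 46) + 40*t + 28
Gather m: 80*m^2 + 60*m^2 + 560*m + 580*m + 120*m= 140*m^2 + 1260*m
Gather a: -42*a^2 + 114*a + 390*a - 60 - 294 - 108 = -42*a^2 + 504*a - 462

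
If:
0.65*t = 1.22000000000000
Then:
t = 1.88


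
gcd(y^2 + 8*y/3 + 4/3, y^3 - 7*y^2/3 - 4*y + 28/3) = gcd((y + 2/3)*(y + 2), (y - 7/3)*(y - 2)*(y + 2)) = y + 2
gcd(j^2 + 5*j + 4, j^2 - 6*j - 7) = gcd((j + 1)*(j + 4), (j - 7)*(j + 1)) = j + 1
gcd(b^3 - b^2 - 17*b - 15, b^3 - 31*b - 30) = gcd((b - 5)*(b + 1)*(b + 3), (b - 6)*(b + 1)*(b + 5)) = b + 1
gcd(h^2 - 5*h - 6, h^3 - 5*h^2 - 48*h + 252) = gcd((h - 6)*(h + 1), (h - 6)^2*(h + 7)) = h - 6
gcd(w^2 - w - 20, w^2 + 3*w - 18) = 1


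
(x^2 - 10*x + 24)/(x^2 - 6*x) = (x - 4)/x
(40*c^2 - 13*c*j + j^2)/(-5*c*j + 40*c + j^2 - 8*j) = (-8*c + j)/(j - 8)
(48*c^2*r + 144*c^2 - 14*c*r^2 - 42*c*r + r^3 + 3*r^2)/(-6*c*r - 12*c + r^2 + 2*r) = (-8*c*r - 24*c + r^2 + 3*r)/(r + 2)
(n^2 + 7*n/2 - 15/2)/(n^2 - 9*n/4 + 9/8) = 4*(n + 5)/(4*n - 3)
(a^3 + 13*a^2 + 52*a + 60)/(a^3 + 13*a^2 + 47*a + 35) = (a^2 + 8*a + 12)/(a^2 + 8*a + 7)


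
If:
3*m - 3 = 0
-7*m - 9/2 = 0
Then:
No Solution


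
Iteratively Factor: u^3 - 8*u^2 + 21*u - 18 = (u - 3)*(u^2 - 5*u + 6) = (u - 3)^2*(u - 2)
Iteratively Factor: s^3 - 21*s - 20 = (s + 4)*(s^2 - 4*s - 5) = (s - 5)*(s + 4)*(s + 1)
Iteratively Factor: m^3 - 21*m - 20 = (m + 1)*(m^2 - m - 20) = (m - 5)*(m + 1)*(m + 4)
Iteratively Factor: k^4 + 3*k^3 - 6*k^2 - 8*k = (k)*(k^3 + 3*k^2 - 6*k - 8) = k*(k + 4)*(k^2 - k - 2) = k*(k - 2)*(k + 4)*(k + 1)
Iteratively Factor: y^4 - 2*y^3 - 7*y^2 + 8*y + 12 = (y - 3)*(y^3 + y^2 - 4*y - 4) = (y - 3)*(y - 2)*(y^2 + 3*y + 2) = (y - 3)*(y - 2)*(y + 2)*(y + 1)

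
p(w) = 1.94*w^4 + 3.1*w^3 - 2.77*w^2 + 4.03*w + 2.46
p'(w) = 7.76*w^3 + 9.3*w^2 - 5.54*w + 4.03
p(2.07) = 62.05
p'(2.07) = 101.24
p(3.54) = 424.19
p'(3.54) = 445.21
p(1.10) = 10.51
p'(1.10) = 19.52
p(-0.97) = -5.17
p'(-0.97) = 11.07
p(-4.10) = 273.92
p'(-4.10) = -351.75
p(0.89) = 7.26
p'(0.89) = 11.94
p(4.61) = 1142.09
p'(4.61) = 936.40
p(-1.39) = -9.58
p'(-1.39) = 8.86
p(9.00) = 14802.60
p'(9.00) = 6364.51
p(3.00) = 230.46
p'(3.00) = 280.63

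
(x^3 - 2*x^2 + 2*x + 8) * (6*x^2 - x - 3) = 6*x^5 - 13*x^4 + 11*x^3 + 52*x^2 - 14*x - 24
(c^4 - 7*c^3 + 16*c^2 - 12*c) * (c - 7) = c^5 - 14*c^4 + 65*c^3 - 124*c^2 + 84*c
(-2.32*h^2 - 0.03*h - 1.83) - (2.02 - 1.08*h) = -2.32*h^2 + 1.05*h - 3.85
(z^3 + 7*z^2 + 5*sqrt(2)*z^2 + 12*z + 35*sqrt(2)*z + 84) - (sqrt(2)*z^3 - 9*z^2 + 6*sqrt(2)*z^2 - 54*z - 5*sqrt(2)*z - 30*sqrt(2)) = -sqrt(2)*z^3 + z^3 - sqrt(2)*z^2 + 16*z^2 + 40*sqrt(2)*z + 66*z + 30*sqrt(2) + 84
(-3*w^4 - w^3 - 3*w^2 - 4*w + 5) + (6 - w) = -3*w^4 - w^3 - 3*w^2 - 5*w + 11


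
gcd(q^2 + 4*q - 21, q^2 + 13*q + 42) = q + 7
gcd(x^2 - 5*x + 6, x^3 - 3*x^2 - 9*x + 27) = x - 3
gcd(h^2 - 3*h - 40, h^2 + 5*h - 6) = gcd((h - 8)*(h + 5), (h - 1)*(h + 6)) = 1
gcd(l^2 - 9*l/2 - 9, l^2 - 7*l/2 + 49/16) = 1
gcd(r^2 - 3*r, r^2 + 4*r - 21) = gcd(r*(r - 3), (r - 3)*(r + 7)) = r - 3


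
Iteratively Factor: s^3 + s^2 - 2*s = (s - 1)*(s^2 + 2*s) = (s - 1)*(s + 2)*(s)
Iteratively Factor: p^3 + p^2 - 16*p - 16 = (p - 4)*(p^2 + 5*p + 4) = (p - 4)*(p + 1)*(p + 4)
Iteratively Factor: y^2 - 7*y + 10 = (y - 2)*(y - 5)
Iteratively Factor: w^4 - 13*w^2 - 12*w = (w + 1)*(w^3 - w^2 - 12*w) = w*(w + 1)*(w^2 - w - 12) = w*(w - 4)*(w + 1)*(w + 3)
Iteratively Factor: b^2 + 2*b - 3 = (b - 1)*(b + 3)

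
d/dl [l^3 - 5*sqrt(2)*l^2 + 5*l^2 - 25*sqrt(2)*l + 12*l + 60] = 3*l^2 - 10*sqrt(2)*l + 10*l - 25*sqrt(2) + 12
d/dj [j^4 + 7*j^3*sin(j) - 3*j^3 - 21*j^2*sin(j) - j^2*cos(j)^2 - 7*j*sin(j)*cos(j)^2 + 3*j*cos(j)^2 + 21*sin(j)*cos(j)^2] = 7*j^3*cos(j) + 4*j^3 + j^2*sin(2*j) - 21*sqrt(2)*j^2*cos(j + pi/4) - 9*j^2 - 42*j*sin(j) - 3*j*sin(2*j) - 7*j*cos(j)/4 - j*cos(2*j) - 21*j*cos(3*j)/4 - j - 7*sin(j)/4 - 7*sin(3*j)/4 + 21*cos(j)/4 + 3*cos(2*j)/2 + 63*cos(3*j)/4 + 3/2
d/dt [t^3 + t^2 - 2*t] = 3*t^2 + 2*t - 2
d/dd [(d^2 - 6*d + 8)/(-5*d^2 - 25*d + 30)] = (-11*d^2 + 28*d + 4)/(5*(d^4 + 10*d^3 + 13*d^2 - 60*d + 36))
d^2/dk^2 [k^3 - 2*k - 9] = 6*k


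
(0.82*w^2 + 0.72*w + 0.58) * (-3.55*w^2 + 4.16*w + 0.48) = -2.911*w^4 + 0.8552*w^3 + 1.3298*w^2 + 2.7584*w + 0.2784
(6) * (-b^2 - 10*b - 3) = -6*b^2 - 60*b - 18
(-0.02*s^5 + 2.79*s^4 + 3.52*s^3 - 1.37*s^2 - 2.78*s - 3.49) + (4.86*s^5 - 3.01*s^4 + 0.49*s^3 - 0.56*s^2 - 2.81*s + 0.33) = 4.84*s^5 - 0.22*s^4 + 4.01*s^3 - 1.93*s^2 - 5.59*s - 3.16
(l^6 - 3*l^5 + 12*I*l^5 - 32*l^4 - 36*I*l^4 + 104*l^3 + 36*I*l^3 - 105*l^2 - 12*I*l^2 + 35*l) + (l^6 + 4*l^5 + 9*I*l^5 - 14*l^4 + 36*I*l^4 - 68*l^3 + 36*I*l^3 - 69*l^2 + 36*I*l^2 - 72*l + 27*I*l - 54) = 2*l^6 + l^5 + 21*I*l^5 - 46*l^4 + 36*l^3 + 72*I*l^3 - 174*l^2 + 24*I*l^2 - 37*l + 27*I*l - 54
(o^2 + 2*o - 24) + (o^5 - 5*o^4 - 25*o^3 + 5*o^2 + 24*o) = o^5 - 5*o^4 - 25*o^3 + 6*o^2 + 26*o - 24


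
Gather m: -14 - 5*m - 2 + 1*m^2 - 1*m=m^2 - 6*m - 16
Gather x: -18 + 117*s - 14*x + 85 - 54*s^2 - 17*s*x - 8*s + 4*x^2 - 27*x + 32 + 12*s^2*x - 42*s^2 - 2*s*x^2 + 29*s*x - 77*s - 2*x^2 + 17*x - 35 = -96*s^2 + 32*s + x^2*(2 - 2*s) + x*(12*s^2 + 12*s - 24) + 64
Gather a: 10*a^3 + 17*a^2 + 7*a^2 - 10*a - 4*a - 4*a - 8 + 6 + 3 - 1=10*a^3 + 24*a^2 - 18*a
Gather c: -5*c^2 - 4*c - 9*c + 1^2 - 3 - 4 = -5*c^2 - 13*c - 6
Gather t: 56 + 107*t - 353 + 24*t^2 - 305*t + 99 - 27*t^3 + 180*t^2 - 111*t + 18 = -27*t^3 + 204*t^2 - 309*t - 180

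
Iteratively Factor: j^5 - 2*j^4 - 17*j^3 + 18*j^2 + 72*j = (j + 2)*(j^4 - 4*j^3 - 9*j^2 + 36*j) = (j + 2)*(j + 3)*(j^3 - 7*j^2 + 12*j) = (j - 3)*(j + 2)*(j + 3)*(j^2 - 4*j) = (j - 4)*(j - 3)*(j + 2)*(j + 3)*(j)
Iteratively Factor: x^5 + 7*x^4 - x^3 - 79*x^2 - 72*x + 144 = (x + 4)*(x^4 + 3*x^3 - 13*x^2 - 27*x + 36) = (x + 4)^2*(x^3 - x^2 - 9*x + 9) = (x - 3)*(x + 4)^2*(x^2 + 2*x - 3) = (x - 3)*(x - 1)*(x + 4)^2*(x + 3)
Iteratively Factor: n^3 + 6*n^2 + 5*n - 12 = (n + 4)*(n^2 + 2*n - 3) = (n - 1)*(n + 4)*(n + 3)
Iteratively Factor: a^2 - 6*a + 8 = (a - 2)*(a - 4)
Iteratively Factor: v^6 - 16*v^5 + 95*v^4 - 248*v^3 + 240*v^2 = (v - 3)*(v^5 - 13*v^4 + 56*v^3 - 80*v^2) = (v - 4)*(v - 3)*(v^4 - 9*v^3 + 20*v^2) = v*(v - 4)*(v - 3)*(v^3 - 9*v^2 + 20*v) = v*(v - 5)*(v - 4)*(v - 3)*(v^2 - 4*v) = v^2*(v - 5)*(v - 4)*(v - 3)*(v - 4)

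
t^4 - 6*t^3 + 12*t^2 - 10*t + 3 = (t - 3)*(t - 1)^3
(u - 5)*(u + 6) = u^2 + u - 30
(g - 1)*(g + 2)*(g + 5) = g^3 + 6*g^2 + 3*g - 10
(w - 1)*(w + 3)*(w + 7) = w^3 + 9*w^2 + 11*w - 21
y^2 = y^2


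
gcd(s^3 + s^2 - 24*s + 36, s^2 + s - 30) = s + 6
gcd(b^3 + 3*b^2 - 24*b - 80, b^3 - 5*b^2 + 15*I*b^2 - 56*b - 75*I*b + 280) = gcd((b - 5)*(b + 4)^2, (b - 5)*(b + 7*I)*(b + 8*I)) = b - 5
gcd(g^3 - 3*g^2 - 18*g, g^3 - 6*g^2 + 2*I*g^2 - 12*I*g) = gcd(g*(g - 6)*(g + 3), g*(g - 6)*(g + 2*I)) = g^2 - 6*g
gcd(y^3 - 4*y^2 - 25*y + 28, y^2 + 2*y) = 1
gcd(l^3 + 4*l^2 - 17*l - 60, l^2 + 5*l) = l + 5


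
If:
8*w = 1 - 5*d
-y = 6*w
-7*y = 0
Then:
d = 1/5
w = 0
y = 0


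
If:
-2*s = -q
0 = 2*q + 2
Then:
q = -1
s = -1/2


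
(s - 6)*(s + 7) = s^2 + s - 42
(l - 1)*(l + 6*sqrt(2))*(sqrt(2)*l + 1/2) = sqrt(2)*l^3 - sqrt(2)*l^2 + 25*l^2/2 - 25*l/2 + 3*sqrt(2)*l - 3*sqrt(2)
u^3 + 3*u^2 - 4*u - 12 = (u - 2)*(u + 2)*(u + 3)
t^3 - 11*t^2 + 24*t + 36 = (t - 6)^2*(t + 1)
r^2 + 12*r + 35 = (r + 5)*(r + 7)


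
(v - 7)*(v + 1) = v^2 - 6*v - 7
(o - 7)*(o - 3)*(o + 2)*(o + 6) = o^4 - 2*o^3 - 47*o^2 + 48*o + 252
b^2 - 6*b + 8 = (b - 4)*(b - 2)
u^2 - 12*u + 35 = (u - 7)*(u - 5)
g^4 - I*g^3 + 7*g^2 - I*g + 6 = (g - 3*I)*(g - I)*(g + I)*(g + 2*I)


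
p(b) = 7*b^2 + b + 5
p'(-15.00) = -209.00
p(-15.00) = 1565.00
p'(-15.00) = -209.00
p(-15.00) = 1565.00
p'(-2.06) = -27.84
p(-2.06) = 32.65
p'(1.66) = 24.24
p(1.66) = 25.95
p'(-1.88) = -25.32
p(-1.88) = 27.86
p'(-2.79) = -38.06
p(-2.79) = 56.70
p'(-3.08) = -42.12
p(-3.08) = 68.32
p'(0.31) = 5.34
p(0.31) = 5.98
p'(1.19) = 17.66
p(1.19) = 16.10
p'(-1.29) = -17.06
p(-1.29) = 15.36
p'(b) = 14*b + 1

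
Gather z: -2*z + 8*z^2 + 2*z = 8*z^2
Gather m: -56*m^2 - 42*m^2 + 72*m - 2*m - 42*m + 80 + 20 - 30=-98*m^2 + 28*m + 70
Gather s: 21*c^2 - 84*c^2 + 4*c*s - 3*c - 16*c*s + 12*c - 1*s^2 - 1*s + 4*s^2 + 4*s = -63*c^2 + 9*c + 3*s^2 + s*(3 - 12*c)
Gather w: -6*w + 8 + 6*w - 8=0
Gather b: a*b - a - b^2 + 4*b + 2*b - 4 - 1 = -a - b^2 + b*(a + 6) - 5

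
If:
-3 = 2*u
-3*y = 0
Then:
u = -3/2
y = 0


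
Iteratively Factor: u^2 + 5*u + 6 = (u + 2)*(u + 3)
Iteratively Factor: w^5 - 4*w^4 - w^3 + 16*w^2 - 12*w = (w - 1)*(w^4 - 3*w^3 - 4*w^2 + 12*w) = (w - 1)*(w + 2)*(w^3 - 5*w^2 + 6*w) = w*(w - 1)*(w + 2)*(w^2 - 5*w + 6) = w*(w - 2)*(w - 1)*(w + 2)*(w - 3)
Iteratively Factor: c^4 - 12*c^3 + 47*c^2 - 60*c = (c - 4)*(c^3 - 8*c^2 + 15*c) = (c - 5)*(c - 4)*(c^2 - 3*c) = (c - 5)*(c - 4)*(c - 3)*(c)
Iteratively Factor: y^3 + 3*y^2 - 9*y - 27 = (y + 3)*(y^2 - 9) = (y + 3)^2*(y - 3)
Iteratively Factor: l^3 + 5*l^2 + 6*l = (l + 2)*(l^2 + 3*l) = l*(l + 2)*(l + 3)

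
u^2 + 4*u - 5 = (u - 1)*(u + 5)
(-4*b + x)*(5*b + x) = -20*b^2 + b*x + x^2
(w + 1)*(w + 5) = w^2 + 6*w + 5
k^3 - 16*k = k*(k - 4)*(k + 4)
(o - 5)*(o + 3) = o^2 - 2*o - 15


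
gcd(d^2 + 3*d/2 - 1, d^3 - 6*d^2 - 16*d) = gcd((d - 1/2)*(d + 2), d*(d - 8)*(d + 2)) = d + 2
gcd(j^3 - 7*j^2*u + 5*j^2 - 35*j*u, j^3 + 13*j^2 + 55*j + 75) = j + 5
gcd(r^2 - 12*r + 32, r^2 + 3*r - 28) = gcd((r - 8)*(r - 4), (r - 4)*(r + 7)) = r - 4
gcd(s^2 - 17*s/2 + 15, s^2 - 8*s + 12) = s - 6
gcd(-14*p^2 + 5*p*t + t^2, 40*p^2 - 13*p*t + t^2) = 1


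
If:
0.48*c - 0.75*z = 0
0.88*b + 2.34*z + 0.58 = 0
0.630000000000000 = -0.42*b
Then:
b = -1.50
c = 0.49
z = 0.32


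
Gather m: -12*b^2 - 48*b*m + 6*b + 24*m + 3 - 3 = -12*b^2 + 6*b + m*(24 - 48*b)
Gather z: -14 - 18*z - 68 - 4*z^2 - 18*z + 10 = -4*z^2 - 36*z - 72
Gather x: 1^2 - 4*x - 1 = -4*x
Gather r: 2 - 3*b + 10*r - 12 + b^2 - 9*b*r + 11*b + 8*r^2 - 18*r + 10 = b^2 + 8*b + 8*r^2 + r*(-9*b - 8)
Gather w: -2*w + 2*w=0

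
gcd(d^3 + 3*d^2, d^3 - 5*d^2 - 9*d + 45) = d + 3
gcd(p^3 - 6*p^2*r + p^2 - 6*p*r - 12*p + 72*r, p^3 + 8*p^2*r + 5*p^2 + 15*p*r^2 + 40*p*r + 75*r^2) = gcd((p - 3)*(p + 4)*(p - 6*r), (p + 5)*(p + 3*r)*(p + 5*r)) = 1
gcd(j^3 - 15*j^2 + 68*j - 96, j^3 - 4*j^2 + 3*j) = j - 3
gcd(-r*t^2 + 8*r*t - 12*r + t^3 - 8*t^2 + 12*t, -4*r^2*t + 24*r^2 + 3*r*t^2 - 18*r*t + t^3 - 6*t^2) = r*t - 6*r - t^2 + 6*t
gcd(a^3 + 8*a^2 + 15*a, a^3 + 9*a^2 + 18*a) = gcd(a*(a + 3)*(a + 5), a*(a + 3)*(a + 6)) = a^2 + 3*a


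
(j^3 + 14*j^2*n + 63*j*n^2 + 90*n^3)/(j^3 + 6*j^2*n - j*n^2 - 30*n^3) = (j + 6*n)/(j - 2*n)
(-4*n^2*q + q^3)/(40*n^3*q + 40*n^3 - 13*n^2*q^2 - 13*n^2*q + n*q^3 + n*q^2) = q*(-4*n^2 + q^2)/(n*(40*n^2*q + 40*n^2 - 13*n*q^2 - 13*n*q + q^3 + q^2))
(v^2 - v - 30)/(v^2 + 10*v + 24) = (v^2 - v - 30)/(v^2 + 10*v + 24)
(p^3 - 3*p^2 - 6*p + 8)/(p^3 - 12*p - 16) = (p - 1)/(p + 2)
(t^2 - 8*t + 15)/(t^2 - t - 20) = (t - 3)/(t + 4)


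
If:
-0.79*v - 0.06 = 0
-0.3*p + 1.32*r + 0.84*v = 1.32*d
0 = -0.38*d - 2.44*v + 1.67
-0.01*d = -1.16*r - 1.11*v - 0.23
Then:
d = 4.88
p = -22.06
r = -0.08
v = -0.08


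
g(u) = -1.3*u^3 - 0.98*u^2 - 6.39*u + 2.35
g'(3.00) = -47.37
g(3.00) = -60.74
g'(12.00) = -591.51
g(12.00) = -2461.85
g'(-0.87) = -7.64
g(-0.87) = 8.02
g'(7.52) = -241.68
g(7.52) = -653.96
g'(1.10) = -13.26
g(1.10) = -7.60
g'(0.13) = -6.71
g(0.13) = 1.50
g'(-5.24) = -103.20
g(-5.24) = 195.97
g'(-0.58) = -6.57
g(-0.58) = 5.98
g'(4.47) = -93.08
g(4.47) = -161.90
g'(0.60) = -8.97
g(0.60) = -2.12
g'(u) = -3.9*u^2 - 1.96*u - 6.39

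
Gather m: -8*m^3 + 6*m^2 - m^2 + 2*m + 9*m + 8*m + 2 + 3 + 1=-8*m^3 + 5*m^2 + 19*m + 6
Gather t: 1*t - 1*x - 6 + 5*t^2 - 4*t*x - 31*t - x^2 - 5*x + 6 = 5*t^2 + t*(-4*x - 30) - x^2 - 6*x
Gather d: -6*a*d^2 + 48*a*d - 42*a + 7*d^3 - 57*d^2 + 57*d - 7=-42*a + 7*d^3 + d^2*(-6*a - 57) + d*(48*a + 57) - 7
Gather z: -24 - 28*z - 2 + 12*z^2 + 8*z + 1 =12*z^2 - 20*z - 25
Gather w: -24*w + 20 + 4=24 - 24*w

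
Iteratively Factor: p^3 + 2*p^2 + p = (p + 1)*(p^2 + p) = p*(p + 1)*(p + 1)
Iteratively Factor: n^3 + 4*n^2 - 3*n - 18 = (n - 2)*(n^2 + 6*n + 9) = (n - 2)*(n + 3)*(n + 3)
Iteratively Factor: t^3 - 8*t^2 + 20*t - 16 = (t - 2)*(t^2 - 6*t + 8) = (t - 4)*(t - 2)*(t - 2)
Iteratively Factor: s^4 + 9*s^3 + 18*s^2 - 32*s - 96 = (s + 4)*(s^3 + 5*s^2 - 2*s - 24) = (s + 3)*(s + 4)*(s^2 + 2*s - 8) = (s + 3)*(s + 4)^2*(s - 2)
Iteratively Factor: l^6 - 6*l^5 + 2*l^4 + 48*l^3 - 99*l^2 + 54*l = (l)*(l^5 - 6*l^4 + 2*l^3 + 48*l^2 - 99*l + 54) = l*(l + 3)*(l^4 - 9*l^3 + 29*l^2 - 39*l + 18) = l*(l - 3)*(l + 3)*(l^3 - 6*l^2 + 11*l - 6) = l*(l - 3)^2*(l + 3)*(l^2 - 3*l + 2) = l*(l - 3)^2*(l - 1)*(l + 3)*(l - 2)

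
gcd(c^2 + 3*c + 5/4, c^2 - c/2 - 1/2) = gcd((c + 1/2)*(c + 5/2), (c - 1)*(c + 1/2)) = c + 1/2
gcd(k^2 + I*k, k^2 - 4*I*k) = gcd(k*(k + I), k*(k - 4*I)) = k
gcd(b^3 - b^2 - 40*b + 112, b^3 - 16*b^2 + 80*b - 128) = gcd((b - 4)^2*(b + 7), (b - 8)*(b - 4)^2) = b^2 - 8*b + 16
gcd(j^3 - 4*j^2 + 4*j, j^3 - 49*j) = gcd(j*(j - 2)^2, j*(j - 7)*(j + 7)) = j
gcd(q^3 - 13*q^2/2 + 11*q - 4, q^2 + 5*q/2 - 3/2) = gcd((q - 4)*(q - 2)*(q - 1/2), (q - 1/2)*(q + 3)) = q - 1/2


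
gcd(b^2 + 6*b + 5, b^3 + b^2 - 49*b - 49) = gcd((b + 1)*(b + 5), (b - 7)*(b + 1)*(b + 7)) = b + 1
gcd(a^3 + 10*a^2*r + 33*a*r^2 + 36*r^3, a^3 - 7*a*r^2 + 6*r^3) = a + 3*r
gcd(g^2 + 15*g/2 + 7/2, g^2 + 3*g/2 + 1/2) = g + 1/2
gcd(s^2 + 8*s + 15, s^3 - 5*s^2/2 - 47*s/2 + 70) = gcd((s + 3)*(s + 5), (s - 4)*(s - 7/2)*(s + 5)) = s + 5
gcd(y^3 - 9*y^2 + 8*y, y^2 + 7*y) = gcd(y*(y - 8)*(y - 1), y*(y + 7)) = y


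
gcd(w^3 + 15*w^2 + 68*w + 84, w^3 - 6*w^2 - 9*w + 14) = w + 2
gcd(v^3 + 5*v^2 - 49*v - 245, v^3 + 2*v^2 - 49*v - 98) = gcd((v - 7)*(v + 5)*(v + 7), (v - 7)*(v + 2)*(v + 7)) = v^2 - 49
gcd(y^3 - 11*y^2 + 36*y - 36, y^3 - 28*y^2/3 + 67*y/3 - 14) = y - 6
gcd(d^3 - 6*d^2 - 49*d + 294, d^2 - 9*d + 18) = d - 6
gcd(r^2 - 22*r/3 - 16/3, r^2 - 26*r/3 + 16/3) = r - 8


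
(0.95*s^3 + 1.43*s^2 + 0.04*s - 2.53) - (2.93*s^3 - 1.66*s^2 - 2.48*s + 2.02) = -1.98*s^3 + 3.09*s^2 + 2.52*s - 4.55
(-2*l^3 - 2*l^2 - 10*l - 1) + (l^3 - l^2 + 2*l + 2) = -l^3 - 3*l^2 - 8*l + 1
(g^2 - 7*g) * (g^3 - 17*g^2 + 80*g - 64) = g^5 - 24*g^4 + 199*g^3 - 624*g^2 + 448*g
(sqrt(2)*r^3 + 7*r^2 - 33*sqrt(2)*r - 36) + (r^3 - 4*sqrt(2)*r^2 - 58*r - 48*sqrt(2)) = r^3 + sqrt(2)*r^3 - 4*sqrt(2)*r^2 + 7*r^2 - 58*r - 33*sqrt(2)*r - 48*sqrt(2) - 36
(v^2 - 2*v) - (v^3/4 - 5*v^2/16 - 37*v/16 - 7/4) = -v^3/4 + 21*v^2/16 + 5*v/16 + 7/4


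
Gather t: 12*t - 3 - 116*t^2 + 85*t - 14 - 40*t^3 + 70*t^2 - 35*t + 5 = -40*t^3 - 46*t^2 + 62*t - 12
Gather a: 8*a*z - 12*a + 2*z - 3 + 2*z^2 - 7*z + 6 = a*(8*z - 12) + 2*z^2 - 5*z + 3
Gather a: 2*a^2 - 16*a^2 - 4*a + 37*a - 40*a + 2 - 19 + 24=-14*a^2 - 7*a + 7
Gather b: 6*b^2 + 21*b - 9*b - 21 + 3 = 6*b^2 + 12*b - 18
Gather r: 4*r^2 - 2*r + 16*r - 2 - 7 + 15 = 4*r^2 + 14*r + 6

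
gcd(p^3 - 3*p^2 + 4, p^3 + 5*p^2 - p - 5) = p + 1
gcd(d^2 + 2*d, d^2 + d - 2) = d + 2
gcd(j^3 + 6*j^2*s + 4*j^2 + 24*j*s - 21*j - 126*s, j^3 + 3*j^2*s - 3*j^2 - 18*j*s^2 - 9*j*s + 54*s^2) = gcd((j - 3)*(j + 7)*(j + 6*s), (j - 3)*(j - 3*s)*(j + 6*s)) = j^2 + 6*j*s - 3*j - 18*s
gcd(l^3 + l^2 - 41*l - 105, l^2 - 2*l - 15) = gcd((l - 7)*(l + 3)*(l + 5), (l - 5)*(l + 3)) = l + 3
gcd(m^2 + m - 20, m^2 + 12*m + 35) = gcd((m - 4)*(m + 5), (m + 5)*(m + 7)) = m + 5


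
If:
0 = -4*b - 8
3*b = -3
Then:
No Solution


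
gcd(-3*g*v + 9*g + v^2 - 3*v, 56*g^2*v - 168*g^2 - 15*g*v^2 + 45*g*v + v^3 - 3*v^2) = v - 3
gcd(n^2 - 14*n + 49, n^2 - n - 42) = n - 7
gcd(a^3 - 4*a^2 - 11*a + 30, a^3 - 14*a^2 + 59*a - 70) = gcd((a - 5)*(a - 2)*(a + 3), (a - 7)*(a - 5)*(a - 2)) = a^2 - 7*a + 10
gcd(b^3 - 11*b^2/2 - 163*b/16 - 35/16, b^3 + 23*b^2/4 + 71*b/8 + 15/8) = b + 1/4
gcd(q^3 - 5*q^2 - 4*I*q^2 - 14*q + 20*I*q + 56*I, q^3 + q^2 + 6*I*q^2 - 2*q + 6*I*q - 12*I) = q + 2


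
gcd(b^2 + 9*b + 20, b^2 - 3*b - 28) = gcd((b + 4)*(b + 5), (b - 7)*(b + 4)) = b + 4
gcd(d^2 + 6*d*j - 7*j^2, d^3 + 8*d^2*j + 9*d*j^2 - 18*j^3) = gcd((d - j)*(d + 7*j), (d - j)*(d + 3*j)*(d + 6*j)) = d - j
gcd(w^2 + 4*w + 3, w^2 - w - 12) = w + 3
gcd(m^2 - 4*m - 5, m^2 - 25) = m - 5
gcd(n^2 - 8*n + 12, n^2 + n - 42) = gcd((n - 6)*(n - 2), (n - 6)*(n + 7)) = n - 6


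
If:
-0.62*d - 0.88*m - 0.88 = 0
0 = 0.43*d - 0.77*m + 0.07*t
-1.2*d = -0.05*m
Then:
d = -0.04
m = -0.97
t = -10.44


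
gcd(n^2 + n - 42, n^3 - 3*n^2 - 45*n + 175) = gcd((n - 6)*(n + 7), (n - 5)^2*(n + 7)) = n + 7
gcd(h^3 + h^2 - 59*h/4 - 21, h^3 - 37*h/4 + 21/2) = h + 7/2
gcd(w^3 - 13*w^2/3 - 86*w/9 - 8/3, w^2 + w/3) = w + 1/3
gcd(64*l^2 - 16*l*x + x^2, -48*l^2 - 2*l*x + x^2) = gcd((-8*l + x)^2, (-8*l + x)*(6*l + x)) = -8*l + x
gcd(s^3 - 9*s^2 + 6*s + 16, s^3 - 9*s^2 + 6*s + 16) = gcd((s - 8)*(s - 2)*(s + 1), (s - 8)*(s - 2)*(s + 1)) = s^3 - 9*s^2 + 6*s + 16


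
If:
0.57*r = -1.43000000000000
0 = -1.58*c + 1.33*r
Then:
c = -2.11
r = -2.51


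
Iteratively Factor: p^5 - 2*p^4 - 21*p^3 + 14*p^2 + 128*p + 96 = (p + 2)*(p^4 - 4*p^3 - 13*p^2 + 40*p + 48) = (p - 4)*(p + 2)*(p^3 - 13*p - 12) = (p - 4)*(p + 1)*(p + 2)*(p^2 - p - 12) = (p - 4)^2*(p + 1)*(p + 2)*(p + 3)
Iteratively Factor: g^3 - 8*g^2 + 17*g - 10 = (g - 5)*(g^2 - 3*g + 2) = (g - 5)*(g - 1)*(g - 2)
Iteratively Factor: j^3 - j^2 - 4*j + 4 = (j + 2)*(j^2 - 3*j + 2) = (j - 2)*(j + 2)*(j - 1)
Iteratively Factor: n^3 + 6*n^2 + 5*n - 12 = (n + 4)*(n^2 + 2*n - 3) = (n - 1)*(n + 4)*(n + 3)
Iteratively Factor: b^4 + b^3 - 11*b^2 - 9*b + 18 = (b - 1)*(b^3 + 2*b^2 - 9*b - 18) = (b - 1)*(b + 2)*(b^2 - 9) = (b - 3)*(b - 1)*(b + 2)*(b + 3)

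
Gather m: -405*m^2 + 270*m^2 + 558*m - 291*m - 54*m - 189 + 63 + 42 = -135*m^2 + 213*m - 84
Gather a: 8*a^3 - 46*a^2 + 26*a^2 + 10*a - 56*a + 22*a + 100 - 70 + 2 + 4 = 8*a^3 - 20*a^2 - 24*a + 36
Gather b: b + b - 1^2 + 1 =2*b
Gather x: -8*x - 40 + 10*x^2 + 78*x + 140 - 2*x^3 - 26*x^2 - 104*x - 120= -2*x^3 - 16*x^2 - 34*x - 20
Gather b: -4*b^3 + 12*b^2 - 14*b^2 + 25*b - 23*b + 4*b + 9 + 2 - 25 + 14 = -4*b^3 - 2*b^2 + 6*b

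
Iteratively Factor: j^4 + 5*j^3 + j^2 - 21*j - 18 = (j + 3)*(j^3 + 2*j^2 - 5*j - 6) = (j + 1)*(j + 3)*(j^2 + j - 6) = (j - 2)*(j + 1)*(j + 3)*(j + 3)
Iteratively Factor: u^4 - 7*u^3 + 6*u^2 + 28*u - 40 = (u - 2)*(u^3 - 5*u^2 - 4*u + 20) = (u - 2)^2*(u^2 - 3*u - 10) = (u - 2)^2*(u + 2)*(u - 5)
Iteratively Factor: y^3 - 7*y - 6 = (y + 2)*(y^2 - 2*y - 3) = (y + 1)*(y + 2)*(y - 3)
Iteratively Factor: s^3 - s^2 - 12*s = (s + 3)*(s^2 - 4*s) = (s - 4)*(s + 3)*(s)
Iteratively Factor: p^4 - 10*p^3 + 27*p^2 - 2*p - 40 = (p - 2)*(p^3 - 8*p^2 + 11*p + 20) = (p - 5)*(p - 2)*(p^2 - 3*p - 4) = (p - 5)*(p - 2)*(p + 1)*(p - 4)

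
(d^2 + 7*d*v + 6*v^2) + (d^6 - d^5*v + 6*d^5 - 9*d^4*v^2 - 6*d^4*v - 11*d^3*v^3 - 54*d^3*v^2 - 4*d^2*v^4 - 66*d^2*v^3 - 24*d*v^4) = d^6 - d^5*v + 6*d^5 - 9*d^4*v^2 - 6*d^4*v - 11*d^3*v^3 - 54*d^3*v^2 - 4*d^2*v^4 - 66*d^2*v^3 + d^2 - 24*d*v^4 + 7*d*v + 6*v^2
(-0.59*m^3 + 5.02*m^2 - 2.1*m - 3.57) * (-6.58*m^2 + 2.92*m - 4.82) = 3.8822*m^5 - 34.7544*m^4 + 31.3202*m^3 - 6.8378*m^2 - 0.302399999999997*m + 17.2074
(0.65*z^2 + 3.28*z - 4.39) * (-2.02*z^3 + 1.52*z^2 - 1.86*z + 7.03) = -1.313*z^5 - 5.6376*z^4 + 12.6444*z^3 - 8.2041*z^2 + 31.2238*z - 30.8617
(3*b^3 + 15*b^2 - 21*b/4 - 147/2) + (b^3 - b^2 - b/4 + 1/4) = 4*b^3 + 14*b^2 - 11*b/2 - 293/4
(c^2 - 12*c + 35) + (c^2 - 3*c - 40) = 2*c^2 - 15*c - 5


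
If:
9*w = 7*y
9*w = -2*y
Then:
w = 0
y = 0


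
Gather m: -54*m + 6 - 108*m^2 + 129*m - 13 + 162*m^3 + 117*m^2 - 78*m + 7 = 162*m^3 + 9*m^2 - 3*m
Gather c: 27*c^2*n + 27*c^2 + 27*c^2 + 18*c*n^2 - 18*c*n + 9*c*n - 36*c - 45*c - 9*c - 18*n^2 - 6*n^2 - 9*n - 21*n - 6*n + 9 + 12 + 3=c^2*(27*n + 54) + c*(18*n^2 - 9*n - 90) - 24*n^2 - 36*n + 24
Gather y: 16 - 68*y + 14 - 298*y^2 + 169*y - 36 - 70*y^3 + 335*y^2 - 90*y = -70*y^3 + 37*y^2 + 11*y - 6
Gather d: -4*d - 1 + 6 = 5 - 4*d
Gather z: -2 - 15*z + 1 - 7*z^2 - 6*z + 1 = -7*z^2 - 21*z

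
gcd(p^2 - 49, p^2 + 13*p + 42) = p + 7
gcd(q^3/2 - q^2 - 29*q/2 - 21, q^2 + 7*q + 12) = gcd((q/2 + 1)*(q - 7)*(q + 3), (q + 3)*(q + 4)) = q + 3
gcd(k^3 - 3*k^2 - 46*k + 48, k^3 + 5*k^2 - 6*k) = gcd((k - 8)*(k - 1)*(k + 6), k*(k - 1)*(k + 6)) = k^2 + 5*k - 6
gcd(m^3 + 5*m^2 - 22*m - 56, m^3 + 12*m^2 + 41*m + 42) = m^2 + 9*m + 14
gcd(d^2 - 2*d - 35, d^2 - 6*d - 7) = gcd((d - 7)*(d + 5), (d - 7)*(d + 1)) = d - 7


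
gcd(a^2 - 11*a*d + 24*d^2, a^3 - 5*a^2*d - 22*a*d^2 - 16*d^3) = a - 8*d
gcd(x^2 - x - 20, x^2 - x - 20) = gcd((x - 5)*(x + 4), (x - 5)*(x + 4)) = x^2 - x - 20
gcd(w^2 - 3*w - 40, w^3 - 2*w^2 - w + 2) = 1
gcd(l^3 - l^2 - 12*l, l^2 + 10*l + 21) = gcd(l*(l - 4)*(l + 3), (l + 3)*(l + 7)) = l + 3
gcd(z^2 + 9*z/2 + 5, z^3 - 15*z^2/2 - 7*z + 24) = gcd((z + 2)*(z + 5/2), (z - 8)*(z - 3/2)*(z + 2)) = z + 2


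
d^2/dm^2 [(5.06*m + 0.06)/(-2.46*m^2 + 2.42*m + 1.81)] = ((4.92*m - 2.42)*(5.06*m + 0.06)*(9.84*m - 4.84) + (74.6856*m - 24.1952)*(-2.46*m^2 + 2.42*m + 1.81))/(-2.46*m^2 + 2.42*m + 1.81)^3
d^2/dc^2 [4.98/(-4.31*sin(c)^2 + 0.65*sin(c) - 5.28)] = (370.035912*sin(c)^4 - 41.85441*sin(c)^3 - 1006.265274*sin(c)^2 + 100.80018*sin(c) + 222.449628)/(4.31*sin(c)^2 - 0.65*sin(c) + 5.28)^3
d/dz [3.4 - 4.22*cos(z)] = 4.22*sin(z)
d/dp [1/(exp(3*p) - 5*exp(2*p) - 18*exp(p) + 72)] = (-3*exp(2*p) + 10*exp(p) + 18)*exp(p)/(exp(3*p) - 5*exp(2*p) - 18*exp(p) + 72)^2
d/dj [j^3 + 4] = 3*j^2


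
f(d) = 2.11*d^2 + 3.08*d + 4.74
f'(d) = 4.22*d + 3.08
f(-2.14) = 7.81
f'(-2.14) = -5.95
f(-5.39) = 49.44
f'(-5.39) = -19.67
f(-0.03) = 4.65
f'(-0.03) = 2.95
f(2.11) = 20.63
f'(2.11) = 11.98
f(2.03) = 19.69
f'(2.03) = 11.65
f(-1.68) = 5.52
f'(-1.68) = -4.01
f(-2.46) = 9.93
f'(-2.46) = -7.30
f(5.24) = 78.81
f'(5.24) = 25.19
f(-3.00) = 14.49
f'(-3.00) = -9.58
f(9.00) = 203.37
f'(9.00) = 41.06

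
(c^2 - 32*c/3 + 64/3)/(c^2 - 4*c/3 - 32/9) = 3*(c - 8)/(3*c + 4)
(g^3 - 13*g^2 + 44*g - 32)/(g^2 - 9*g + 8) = g - 4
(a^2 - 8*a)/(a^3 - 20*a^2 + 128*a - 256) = a/(a^2 - 12*a + 32)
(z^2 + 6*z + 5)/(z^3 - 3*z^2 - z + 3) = (z + 5)/(z^2 - 4*z + 3)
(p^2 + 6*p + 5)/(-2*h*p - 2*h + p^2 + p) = (p + 5)/(-2*h + p)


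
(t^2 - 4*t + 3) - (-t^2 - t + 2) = 2*t^2 - 3*t + 1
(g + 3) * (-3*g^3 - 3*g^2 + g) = -3*g^4 - 12*g^3 - 8*g^2 + 3*g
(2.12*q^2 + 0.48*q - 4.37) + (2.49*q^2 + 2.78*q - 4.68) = 4.61*q^2 + 3.26*q - 9.05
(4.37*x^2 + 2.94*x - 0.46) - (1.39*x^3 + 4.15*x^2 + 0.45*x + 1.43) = -1.39*x^3 + 0.22*x^2 + 2.49*x - 1.89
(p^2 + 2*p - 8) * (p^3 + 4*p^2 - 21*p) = p^5 + 6*p^4 - 21*p^3 - 74*p^2 + 168*p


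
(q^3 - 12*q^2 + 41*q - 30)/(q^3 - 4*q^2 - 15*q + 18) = (q - 5)/(q + 3)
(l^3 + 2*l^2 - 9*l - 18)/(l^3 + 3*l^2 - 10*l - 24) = (l + 3)/(l + 4)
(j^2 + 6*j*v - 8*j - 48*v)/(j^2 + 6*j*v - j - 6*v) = (j - 8)/(j - 1)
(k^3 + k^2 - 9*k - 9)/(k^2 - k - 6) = (k^2 + 4*k + 3)/(k + 2)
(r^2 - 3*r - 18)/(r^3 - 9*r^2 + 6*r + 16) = (r^2 - 3*r - 18)/(r^3 - 9*r^2 + 6*r + 16)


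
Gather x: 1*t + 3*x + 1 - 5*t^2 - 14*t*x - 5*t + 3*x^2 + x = -5*t^2 - 4*t + 3*x^2 + x*(4 - 14*t) + 1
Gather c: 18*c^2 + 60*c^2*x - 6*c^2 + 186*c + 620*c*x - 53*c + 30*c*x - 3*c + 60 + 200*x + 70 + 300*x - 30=c^2*(60*x + 12) + c*(650*x + 130) + 500*x + 100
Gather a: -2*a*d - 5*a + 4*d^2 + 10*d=a*(-2*d - 5) + 4*d^2 + 10*d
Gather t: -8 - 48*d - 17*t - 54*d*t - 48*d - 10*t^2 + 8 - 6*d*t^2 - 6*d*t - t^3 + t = -96*d - t^3 + t^2*(-6*d - 10) + t*(-60*d - 16)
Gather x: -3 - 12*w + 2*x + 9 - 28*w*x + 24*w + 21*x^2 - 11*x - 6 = 12*w + 21*x^2 + x*(-28*w - 9)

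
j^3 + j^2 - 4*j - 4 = (j - 2)*(j + 1)*(j + 2)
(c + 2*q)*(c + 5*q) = c^2 + 7*c*q + 10*q^2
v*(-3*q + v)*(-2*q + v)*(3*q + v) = 18*q^3*v - 9*q^2*v^2 - 2*q*v^3 + v^4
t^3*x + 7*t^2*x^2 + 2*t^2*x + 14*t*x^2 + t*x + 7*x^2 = (t + 1)*(t + 7*x)*(t*x + x)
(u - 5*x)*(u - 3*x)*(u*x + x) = u^3*x - 8*u^2*x^2 + u^2*x + 15*u*x^3 - 8*u*x^2 + 15*x^3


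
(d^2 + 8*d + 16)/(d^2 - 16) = (d + 4)/(d - 4)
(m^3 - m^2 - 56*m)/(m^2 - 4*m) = (m^2 - m - 56)/(m - 4)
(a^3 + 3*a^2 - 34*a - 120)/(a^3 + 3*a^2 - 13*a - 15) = (a^2 - 2*a - 24)/(a^2 - 2*a - 3)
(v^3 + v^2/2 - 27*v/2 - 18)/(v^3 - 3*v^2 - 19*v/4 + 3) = 2*(v + 3)/(2*v - 1)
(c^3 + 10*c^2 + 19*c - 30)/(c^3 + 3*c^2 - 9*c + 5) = (c + 6)/(c - 1)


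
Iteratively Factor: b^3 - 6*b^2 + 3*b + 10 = (b - 2)*(b^2 - 4*b - 5) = (b - 5)*(b - 2)*(b + 1)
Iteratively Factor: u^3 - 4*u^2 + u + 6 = (u - 2)*(u^2 - 2*u - 3) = (u - 2)*(u + 1)*(u - 3)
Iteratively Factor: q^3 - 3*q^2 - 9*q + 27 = (q + 3)*(q^2 - 6*q + 9) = (q - 3)*(q + 3)*(q - 3)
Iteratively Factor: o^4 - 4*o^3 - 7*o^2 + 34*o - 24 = (o - 4)*(o^3 - 7*o + 6) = (o - 4)*(o - 1)*(o^2 + o - 6) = (o - 4)*(o - 1)*(o + 3)*(o - 2)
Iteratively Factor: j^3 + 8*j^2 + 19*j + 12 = (j + 3)*(j^2 + 5*j + 4) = (j + 1)*(j + 3)*(j + 4)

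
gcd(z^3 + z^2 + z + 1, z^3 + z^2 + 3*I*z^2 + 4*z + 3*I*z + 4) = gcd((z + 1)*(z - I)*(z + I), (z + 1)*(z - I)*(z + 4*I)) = z^2 + z*(1 - I) - I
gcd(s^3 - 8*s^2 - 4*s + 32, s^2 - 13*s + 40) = s - 8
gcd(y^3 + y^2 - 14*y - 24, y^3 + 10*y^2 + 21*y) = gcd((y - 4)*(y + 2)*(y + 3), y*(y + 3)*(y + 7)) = y + 3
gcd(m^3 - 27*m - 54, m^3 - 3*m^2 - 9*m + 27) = m + 3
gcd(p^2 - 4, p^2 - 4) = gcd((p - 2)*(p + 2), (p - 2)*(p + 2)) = p^2 - 4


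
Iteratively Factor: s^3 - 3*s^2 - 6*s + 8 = (s - 1)*(s^2 - 2*s - 8) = (s - 1)*(s + 2)*(s - 4)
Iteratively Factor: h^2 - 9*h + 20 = (h - 4)*(h - 5)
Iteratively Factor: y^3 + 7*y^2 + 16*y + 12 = (y + 2)*(y^2 + 5*y + 6) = (y + 2)*(y + 3)*(y + 2)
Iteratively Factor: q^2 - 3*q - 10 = (q + 2)*(q - 5)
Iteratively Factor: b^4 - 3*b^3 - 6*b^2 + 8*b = (b)*(b^3 - 3*b^2 - 6*b + 8) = b*(b - 4)*(b^2 + b - 2) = b*(b - 4)*(b - 1)*(b + 2)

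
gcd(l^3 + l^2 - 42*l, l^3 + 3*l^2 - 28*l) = l^2 + 7*l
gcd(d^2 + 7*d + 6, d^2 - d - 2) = d + 1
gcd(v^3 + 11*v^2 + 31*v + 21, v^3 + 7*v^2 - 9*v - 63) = v^2 + 10*v + 21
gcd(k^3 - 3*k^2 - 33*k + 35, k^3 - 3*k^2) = 1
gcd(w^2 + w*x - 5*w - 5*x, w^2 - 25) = w - 5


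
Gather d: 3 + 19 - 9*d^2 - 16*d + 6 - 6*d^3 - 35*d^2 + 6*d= -6*d^3 - 44*d^2 - 10*d + 28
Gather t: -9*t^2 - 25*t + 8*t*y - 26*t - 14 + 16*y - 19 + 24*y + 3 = -9*t^2 + t*(8*y - 51) + 40*y - 30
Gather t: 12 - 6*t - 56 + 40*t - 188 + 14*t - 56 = 48*t - 288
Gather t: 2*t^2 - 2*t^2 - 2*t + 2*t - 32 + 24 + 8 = 0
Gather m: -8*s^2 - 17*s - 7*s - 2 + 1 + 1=-8*s^2 - 24*s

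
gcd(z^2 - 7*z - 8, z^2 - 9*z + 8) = z - 8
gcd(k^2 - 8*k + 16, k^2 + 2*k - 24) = k - 4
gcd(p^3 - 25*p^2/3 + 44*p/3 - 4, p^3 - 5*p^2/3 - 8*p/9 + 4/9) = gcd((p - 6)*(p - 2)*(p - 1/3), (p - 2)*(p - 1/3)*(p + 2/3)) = p^2 - 7*p/3 + 2/3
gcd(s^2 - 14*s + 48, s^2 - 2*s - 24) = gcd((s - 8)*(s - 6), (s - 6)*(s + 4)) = s - 6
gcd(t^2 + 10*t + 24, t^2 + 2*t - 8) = t + 4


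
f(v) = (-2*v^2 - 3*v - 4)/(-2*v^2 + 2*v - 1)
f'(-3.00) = -0.07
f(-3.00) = 0.52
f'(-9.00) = -0.02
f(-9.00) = 0.77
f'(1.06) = -10.20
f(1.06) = 8.36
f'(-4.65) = -0.05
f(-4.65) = 0.62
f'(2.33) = -1.38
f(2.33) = 3.04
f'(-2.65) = -0.07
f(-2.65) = 0.50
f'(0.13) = 15.48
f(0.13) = 5.72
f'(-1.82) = -0.00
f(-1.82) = 0.46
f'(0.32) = 19.24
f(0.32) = 9.14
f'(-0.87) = 0.77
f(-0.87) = 0.68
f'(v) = (-4*v - 3)/(-2*v^2 + 2*v - 1) + (4*v - 2)*(-2*v^2 - 3*v - 4)/(-2*v^2 + 2*v - 1)^2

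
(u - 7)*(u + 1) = u^2 - 6*u - 7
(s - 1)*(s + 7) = s^2 + 6*s - 7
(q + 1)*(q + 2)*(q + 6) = q^3 + 9*q^2 + 20*q + 12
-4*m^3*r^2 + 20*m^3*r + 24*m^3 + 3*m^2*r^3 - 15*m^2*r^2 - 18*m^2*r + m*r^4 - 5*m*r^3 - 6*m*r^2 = (-m + r)*(4*m + r)*(r - 6)*(m*r + m)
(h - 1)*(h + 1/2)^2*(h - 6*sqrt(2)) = h^4 - 6*sqrt(2)*h^3 - 3*h^2/4 - h/4 + 9*sqrt(2)*h/2 + 3*sqrt(2)/2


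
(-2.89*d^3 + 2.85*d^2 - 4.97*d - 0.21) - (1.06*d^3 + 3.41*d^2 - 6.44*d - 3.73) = -3.95*d^3 - 0.56*d^2 + 1.47*d + 3.52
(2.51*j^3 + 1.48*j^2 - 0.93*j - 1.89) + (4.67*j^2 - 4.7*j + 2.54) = 2.51*j^3 + 6.15*j^2 - 5.63*j + 0.65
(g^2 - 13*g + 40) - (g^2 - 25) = 65 - 13*g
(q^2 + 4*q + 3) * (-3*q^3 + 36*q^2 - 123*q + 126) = -3*q^5 + 24*q^4 + 12*q^3 - 258*q^2 + 135*q + 378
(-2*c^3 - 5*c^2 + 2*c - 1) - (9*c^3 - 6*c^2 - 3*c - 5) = -11*c^3 + c^2 + 5*c + 4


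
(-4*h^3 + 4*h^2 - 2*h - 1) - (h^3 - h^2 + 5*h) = -5*h^3 + 5*h^2 - 7*h - 1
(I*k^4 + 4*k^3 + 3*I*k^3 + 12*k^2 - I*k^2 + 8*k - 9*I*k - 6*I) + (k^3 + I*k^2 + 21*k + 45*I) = I*k^4 + 5*k^3 + 3*I*k^3 + 12*k^2 + 29*k - 9*I*k + 39*I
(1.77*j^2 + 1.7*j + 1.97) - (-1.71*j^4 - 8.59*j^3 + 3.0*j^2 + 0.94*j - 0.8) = 1.71*j^4 + 8.59*j^3 - 1.23*j^2 + 0.76*j + 2.77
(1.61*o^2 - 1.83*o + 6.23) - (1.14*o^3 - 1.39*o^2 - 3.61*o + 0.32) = -1.14*o^3 + 3.0*o^2 + 1.78*o + 5.91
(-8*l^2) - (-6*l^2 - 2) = 2 - 2*l^2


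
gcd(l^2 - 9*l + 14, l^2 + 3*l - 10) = l - 2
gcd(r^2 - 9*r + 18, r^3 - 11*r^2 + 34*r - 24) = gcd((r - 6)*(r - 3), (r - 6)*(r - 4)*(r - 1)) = r - 6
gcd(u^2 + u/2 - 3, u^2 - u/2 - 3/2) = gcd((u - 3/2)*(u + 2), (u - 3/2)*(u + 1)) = u - 3/2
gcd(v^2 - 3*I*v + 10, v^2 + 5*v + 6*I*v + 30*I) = 1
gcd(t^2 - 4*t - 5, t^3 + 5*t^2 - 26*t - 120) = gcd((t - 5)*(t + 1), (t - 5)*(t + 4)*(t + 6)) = t - 5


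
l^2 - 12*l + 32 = (l - 8)*(l - 4)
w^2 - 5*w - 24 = (w - 8)*(w + 3)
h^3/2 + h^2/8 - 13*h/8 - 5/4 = (h/2 + 1/2)*(h - 2)*(h + 5/4)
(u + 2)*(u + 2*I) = u^2 + 2*u + 2*I*u + 4*I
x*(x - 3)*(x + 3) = x^3 - 9*x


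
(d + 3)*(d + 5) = d^2 + 8*d + 15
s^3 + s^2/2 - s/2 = s*(s - 1/2)*(s + 1)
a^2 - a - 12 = (a - 4)*(a + 3)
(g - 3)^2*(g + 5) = g^3 - g^2 - 21*g + 45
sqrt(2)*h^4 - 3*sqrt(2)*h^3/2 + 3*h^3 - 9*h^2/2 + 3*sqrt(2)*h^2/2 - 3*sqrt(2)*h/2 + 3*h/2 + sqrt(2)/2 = (h - 1)*(h - 1/2)*(h + sqrt(2))*(sqrt(2)*h + 1)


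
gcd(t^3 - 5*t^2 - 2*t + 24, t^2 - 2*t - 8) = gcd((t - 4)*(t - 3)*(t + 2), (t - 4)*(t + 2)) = t^2 - 2*t - 8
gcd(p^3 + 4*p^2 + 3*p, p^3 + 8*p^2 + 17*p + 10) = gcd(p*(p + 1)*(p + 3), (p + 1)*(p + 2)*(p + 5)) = p + 1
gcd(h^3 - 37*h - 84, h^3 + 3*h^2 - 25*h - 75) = h + 3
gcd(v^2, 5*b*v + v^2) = v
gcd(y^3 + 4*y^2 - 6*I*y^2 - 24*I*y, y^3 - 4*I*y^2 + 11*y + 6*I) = y - 6*I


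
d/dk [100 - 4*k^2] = -8*k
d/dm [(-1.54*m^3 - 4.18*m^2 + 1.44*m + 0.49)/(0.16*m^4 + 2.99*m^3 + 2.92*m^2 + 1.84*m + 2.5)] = (0.2464*m^6 + 1.3376*m^5 + 7.3102*m^4 - 14.592*m^3 - 27.8413*m^2 - 23.7616*m + 2.6984)/(0.0256*m^8 + 0.9568*m^7 + 9.8745*m^6 + 18.0504*m^5 + 20.3296*m^4 + 25.6956*m^3 + 17.9856*m^2 + 9.2*m + 6.25)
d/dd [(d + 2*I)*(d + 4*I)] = 2*d + 6*I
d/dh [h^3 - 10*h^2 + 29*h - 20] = 3*h^2 - 20*h + 29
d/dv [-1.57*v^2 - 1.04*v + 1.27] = -3.14*v - 1.04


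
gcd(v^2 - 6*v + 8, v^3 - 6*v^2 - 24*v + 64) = v - 2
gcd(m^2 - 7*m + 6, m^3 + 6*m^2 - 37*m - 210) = m - 6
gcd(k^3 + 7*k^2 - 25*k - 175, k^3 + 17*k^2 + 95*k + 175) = k^2 + 12*k + 35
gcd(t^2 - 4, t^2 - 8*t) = 1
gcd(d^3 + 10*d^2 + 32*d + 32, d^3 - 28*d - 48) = d^2 + 6*d + 8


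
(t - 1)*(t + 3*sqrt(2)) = t^2 - t + 3*sqrt(2)*t - 3*sqrt(2)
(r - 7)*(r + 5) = r^2 - 2*r - 35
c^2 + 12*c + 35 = (c + 5)*(c + 7)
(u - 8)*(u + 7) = u^2 - u - 56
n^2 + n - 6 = (n - 2)*(n + 3)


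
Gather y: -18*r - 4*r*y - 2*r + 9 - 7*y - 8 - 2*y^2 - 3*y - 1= -20*r - 2*y^2 + y*(-4*r - 10)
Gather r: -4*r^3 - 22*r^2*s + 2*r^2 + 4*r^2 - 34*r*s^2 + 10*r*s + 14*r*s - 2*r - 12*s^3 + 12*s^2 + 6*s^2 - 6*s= -4*r^3 + r^2*(6 - 22*s) + r*(-34*s^2 + 24*s - 2) - 12*s^3 + 18*s^2 - 6*s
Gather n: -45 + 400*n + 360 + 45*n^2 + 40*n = 45*n^2 + 440*n + 315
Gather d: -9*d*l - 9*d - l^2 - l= d*(-9*l - 9) - l^2 - l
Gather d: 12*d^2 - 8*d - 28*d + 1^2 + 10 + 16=12*d^2 - 36*d + 27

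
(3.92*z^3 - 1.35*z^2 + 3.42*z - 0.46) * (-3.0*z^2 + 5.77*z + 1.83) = -11.76*z^5 + 26.6684*z^4 - 10.8759*z^3 + 18.6429*z^2 + 3.6044*z - 0.8418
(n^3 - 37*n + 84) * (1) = n^3 - 37*n + 84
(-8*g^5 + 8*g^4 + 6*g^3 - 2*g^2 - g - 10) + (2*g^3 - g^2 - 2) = -8*g^5 + 8*g^4 + 8*g^3 - 3*g^2 - g - 12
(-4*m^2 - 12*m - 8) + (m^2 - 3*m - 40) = -3*m^2 - 15*m - 48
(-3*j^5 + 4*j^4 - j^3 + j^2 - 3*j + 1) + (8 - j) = -3*j^5 + 4*j^4 - j^3 + j^2 - 4*j + 9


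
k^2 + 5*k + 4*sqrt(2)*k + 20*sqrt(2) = (k + 5)*(k + 4*sqrt(2))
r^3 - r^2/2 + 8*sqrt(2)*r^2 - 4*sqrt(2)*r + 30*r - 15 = (r - 1/2)*(r + 3*sqrt(2))*(r + 5*sqrt(2))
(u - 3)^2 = u^2 - 6*u + 9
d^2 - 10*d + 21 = (d - 7)*(d - 3)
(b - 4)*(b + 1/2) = b^2 - 7*b/2 - 2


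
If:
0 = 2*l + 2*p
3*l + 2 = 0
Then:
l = -2/3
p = 2/3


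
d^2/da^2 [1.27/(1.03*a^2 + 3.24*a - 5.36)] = (-2.694686*a^2 - 8.476488*a + 1.27*(2.06*a + 3.24)*(4.12*a + 6.48) + 14.022832)/(1.03*a^2 + 3.24*a - 5.36)^3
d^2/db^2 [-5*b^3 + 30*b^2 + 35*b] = 60 - 30*b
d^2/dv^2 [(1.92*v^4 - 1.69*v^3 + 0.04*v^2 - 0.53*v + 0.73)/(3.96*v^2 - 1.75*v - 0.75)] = (60.217344*v^6 - 79.8336*v^5 + 1.0656*v^4 + 3.86205399999999*v^3 + 69.049458*v^2 - 45.50175*v + 10.2437)/(62.099136*v^6 - 82.3284*v^5 + 1.0989*v^4 + 25.825625*v^3 - 0.208125*v^2 - 2.953125*v - 0.421875)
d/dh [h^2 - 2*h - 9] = 2*h - 2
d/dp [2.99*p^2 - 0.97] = 5.98*p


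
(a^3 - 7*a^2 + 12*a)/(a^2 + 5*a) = (a^2 - 7*a + 12)/(a + 5)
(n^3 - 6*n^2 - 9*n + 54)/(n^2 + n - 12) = (n^2 - 3*n - 18)/(n + 4)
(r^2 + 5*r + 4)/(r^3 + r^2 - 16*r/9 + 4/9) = 9*(r^2 + 5*r + 4)/(9*r^3 + 9*r^2 - 16*r + 4)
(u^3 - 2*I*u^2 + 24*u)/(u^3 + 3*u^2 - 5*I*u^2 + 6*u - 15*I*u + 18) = u*(u + 4*I)/(u^2 + u*(3 + I) + 3*I)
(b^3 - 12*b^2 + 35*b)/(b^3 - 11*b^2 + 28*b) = (b - 5)/(b - 4)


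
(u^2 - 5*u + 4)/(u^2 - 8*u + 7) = (u - 4)/(u - 7)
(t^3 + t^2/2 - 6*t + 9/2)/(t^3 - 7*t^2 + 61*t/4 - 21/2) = 2*(t^2 + 2*t - 3)/(2*t^2 - 11*t + 14)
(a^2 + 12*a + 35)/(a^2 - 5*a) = (a^2 + 12*a + 35)/(a*(a - 5))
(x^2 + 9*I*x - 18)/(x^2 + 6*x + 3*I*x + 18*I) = (x + 6*I)/(x + 6)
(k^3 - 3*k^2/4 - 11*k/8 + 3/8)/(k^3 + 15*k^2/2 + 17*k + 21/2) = (8*k^2 - 14*k + 3)/(4*(2*k^2 + 13*k + 21))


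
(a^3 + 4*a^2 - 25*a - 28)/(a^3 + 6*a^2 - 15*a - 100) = (a^2 + 8*a + 7)/(a^2 + 10*a + 25)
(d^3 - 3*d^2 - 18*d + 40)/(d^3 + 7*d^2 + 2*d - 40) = (d - 5)/(d + 5)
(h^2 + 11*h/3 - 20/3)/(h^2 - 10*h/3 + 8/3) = (h + 5)/(h - 2)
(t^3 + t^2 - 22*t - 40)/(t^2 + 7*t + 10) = (t^2 - t - 20)/(t + 5)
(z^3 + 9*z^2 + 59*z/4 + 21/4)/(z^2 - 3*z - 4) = (4*z^3 + 36*z^2 + 59*z + 21)/(4*(z^2 - 3*z - 4))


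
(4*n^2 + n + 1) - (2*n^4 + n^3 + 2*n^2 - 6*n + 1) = -2*n^4 - n^3 + 2*n^2 + 7*n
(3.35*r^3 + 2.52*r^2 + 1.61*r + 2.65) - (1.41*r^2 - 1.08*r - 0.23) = 3.35*r^3 + 1.11*r^2 + 2.69*r + 2.88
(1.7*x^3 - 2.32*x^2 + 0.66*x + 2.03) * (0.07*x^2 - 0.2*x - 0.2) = 0.119*x^5 - 0.5024*x^4 + 0.1702*x^3 + 0.4741*x^2 - 0.538*x - 0.406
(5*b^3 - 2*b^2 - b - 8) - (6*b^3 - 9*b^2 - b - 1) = -b^3 + 7*b^2 - 7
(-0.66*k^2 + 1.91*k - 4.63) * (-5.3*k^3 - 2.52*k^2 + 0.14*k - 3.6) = 3.498*k^5 - 8.4598*k^4 + 19.6334*k^3 + 14.311*k^2 - 7.5242*k + 16.668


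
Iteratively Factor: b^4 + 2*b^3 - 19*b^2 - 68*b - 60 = (b + 2)*(b^3 - 19*b - 30) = (b + 2)*(b + 3)*(b^2 - 3*b - 10) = (b - 5)*(b + 2)*(b + 3)*(b + 2)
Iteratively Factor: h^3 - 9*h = (h + 3)*(h^2 - 3*h) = (h - 3)*(h + 3)*(h)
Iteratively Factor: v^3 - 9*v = (v)*(v^2 - 9) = v*(v + 3)*(v - 3)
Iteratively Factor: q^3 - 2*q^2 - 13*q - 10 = (q + 1)*(q^2 - 3*q - 10) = (q + 1)*(q + 2)*(q - 5)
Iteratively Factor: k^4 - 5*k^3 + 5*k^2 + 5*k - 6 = (k - 2)*(k^3 - 3*k^2 - k + 3) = (k - 2)*(k - 1)*(k^2 - 2*k - 3) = (k - 2)*(k - 1)*(k + 1)*(k - 3)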